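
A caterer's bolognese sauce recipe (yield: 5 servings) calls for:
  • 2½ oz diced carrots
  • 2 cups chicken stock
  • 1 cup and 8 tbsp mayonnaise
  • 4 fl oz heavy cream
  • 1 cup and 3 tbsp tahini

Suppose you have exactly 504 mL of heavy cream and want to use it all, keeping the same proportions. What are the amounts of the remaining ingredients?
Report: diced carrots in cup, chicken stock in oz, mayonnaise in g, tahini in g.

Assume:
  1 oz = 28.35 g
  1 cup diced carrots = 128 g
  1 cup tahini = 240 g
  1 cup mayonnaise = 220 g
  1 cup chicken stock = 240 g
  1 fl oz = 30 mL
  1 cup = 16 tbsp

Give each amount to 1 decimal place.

diced carrots: 2.3 cup; chicken stock: 71.1 oz; mayonnaise: 1386.0 g; tahini: 1197.0 g

The original recipe has 120 mL of heavy cream, so the scaling factor is 504 ÷ 120 = 21/5 = 4.2.
diced carrots: 2.5 oz × 21/5 × 28.35 g/oz ÷ 128 g/cup ≈ 2.3 cup
chicken stock: 2 cup × 21/5 × 240 g/cup ÷ 28.35 g/oz ≈ 71.1 oz
mayonnaise: (1 cup + 8 tbsp = 1.5 cup) × 21/5 × 220 g/cup = 1386.0 g
tahini: (1 cup + 3 tbsp = 1.1875 cup) × 21/5 × 240 g/cup = 1197.0 g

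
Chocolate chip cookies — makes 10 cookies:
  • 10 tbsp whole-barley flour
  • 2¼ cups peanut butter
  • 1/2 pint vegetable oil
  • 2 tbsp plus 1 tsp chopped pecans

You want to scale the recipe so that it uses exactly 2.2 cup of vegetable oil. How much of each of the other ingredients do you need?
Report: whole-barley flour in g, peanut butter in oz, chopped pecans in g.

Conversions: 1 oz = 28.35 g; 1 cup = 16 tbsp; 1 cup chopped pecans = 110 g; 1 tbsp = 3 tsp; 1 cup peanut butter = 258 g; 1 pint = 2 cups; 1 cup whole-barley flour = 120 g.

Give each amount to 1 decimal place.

The original recipe has 1 cup of vegetable oil, so the scaling factor is 2.2 ÷ 1 = 11/5 = 2.2.
whole-barley flour: 10 tbsp × 11/5 ÷ 16 tbsp/cup × 120 g/cup = 165.0 g
peanut butter: 2.25 cup × 11/5 × 258 g/cup ÷ 28.35 g/oz ≈ 45.0 oz
chopped pecans: (2 tbsp + 1 tsp = 7/3 tbsp) × 11/5 ÷ 16 tbsp/cup × 110 g/cup ≈ 35.3 g

whole-barley flour: 165.0 g; peanut butter: 45.0 oz; chopped pecans: 35.3 g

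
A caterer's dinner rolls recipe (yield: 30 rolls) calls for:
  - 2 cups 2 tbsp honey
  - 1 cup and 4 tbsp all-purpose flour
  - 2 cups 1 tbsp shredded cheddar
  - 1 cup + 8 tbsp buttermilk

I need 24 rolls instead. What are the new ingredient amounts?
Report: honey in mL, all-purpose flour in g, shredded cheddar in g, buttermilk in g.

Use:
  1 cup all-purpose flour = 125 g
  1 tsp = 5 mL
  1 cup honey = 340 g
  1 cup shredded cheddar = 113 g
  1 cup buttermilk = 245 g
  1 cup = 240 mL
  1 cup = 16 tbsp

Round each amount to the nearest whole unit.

Scaling factor: 24/30 = 4/5 = 0.8.
honey: (2 cup + 2 tbsp = 2.125 cup) × 4/5 × 240 mL/cup = 408 mL
all-purpose flour: (1 cup + 4 tbsp = 1.25 cup) × 4/5 × 125 g/cup = 125 g
shredded cheddar: (2 cup + 1 tbsp = 2.0625 cup) × 4/5 × 113 g/cup ≈ 186 g
buttermilk: (1 cup + 8 tbsp = 1.5 cup) × 4/5 × 245 g/cup = 294 g

honey: 408 mL; all-purpose flour: 125 g; shredded cheddar: 186 g; buttermilk: 294 g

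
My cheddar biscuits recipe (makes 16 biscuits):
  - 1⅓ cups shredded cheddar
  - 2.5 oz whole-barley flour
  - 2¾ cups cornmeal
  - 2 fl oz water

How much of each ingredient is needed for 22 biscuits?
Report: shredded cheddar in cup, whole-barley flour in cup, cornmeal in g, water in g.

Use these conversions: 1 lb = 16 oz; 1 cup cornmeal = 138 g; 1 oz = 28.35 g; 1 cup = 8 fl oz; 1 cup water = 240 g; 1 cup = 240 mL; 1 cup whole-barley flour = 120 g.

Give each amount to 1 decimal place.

shredded cheddar: 1.8 cup; whole-barley flour: 0.8 cup; cornmeal: 521.8 g; water: 82.5 g

Scaling factor: 22/16 = 11/8 = 1.375.
shredded cheddar: 4/3 cup × 11/8 ≈ 1.8 cup
whole-barley flour: 2.5 oz × 11/8 × 28.35 g/oz ÷ 120 g/cup ≈ 0.8 cup
cornmeal: 2.75 cup × 11/8 × 138 g/cup ≈ 521.8 g
water: 2 fl oz × 11/8 ÷ 8 fl oz/cup × 240 g/cup = 82.5 g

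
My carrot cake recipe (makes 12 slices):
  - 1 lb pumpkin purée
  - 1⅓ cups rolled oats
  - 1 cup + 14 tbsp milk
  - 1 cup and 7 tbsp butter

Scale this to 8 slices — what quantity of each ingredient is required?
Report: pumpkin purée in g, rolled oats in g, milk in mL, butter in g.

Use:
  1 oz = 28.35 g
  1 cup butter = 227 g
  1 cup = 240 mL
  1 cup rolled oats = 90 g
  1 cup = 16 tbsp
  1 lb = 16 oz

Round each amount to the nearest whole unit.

pumpkin purée: 302 g; rolled oats: 80 g; milk: 300 mL; butter: 218 g

Scaling factor: 8/12 = 2/3.
pumpkin purée: 1 lb × 2/3 × 16 oz/lb × 28.35 g/oz ≈ 302 g
rolled oats: 4/3 cup × 2/3 × 90 g/cup = 80 g
milk: (1 cup + 14 tbsp = 1.875 cup) × 2/3 × 240 mL/cup = 300 mL
butter: (1 cup + 7 tbsp = 1.4375 cup) × 2/3 × 227 g/cup ≈ 218 g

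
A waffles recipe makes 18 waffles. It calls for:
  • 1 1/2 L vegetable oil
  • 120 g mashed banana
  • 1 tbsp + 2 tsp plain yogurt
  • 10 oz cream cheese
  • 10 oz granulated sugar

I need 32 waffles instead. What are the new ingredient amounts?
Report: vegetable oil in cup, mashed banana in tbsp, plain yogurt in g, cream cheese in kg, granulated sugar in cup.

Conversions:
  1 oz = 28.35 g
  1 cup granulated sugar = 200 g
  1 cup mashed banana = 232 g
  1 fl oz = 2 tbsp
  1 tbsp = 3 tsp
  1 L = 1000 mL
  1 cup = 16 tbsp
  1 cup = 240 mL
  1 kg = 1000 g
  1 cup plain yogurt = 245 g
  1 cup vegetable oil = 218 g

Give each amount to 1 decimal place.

vegetable oil: 11.1 cup; mashed banana: 14.7 tbsp; plain yogurt: 45.4 g; cream cheese: 0.5 kg; granulated sugar: 2.5 cup

Scaling factor: 32/18 = 16/9.
vegetable oil: 1.5 L × 16/9 × 1000 mL/L ÷ 240 mL/cup ≈ 11.1 cup
mashed banana: 120 g × 16/9 ÷ 232 g/cup × 16 tbsp/cup ≈ 14.7 tbsp
plain yogurt: (1 tbsp + 2 tsp = 5/3 tbsp) × 16/9 ÷ 16 tbsp/cup × 245 g/cup ≈ 45.4 g
cream cheese: 10 oz × 16/9 × 28.35 g/oz ÷ 1000 g/kg ≈ 0.5 kg
granulated sugar: 10 oz × 16/9 × 28.35 g/oz ÷ 200 g/cup ≈ 2.5 cup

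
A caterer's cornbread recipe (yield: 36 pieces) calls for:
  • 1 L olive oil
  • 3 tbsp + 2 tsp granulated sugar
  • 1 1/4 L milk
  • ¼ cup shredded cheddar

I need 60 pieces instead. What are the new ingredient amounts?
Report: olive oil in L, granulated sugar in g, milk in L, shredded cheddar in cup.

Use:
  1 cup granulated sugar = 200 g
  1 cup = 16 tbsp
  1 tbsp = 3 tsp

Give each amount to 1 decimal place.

olive oil: 1.7 L; granulated sugar: 76.4 g; milk: 2.1 L; shredded cheddar: 0.4 cup

Scaling factor: 60/36 = 5/3.
olive oil: 1 L × 5/3 ≈ 1.7 L
granulated sugar: (3 tbsp + 2 tsp = 11/3 tbsp) × 5/3 ÷ 16 tbsp/cup × 200 g/cup ≈ 76.4 g
milk: 1.25 L × 5/3 ≈ 2.1 L
shredded cheddar: 0.25 cup × 5/3 ≈ 0.4 cup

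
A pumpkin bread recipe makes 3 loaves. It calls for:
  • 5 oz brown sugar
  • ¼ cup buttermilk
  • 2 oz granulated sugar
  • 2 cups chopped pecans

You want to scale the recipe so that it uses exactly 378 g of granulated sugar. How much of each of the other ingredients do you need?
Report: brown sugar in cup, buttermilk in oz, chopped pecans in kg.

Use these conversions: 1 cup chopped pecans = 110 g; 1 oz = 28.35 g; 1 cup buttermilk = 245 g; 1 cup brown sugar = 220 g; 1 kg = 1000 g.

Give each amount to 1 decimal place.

The original recipe has 56.7 g of granulated sugar, so the scaling factor is 378 ÷ 56.7 = 20/3.
brown sugar: 5 oz × 20/3 × 28.35 g/oz ÷ 220 g/cup ≈ 4.3 cup
buttermilk: 0.25 cup × 20/3 × 245 g/cup ÷ 28.35 g/oz ≈ 14.4 oz
chopped pecans: 2 cup × 20/3 × 110 g/cup ÷ 1000 g/kg ≈ 1.5 kg

brown sugar: 4.3 cup; buttermilk: 14.4 oz; chopped pecans: 1.5 kg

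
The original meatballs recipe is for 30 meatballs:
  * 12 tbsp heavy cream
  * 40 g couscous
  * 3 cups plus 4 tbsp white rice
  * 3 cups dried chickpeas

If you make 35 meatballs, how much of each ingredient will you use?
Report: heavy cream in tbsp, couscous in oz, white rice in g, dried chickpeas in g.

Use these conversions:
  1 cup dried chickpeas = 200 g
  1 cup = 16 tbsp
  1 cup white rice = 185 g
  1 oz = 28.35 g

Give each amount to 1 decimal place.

heavy cream: 14.0 tbsp; couscous: 1.6 oz; white rice: 701.5 g; dried chickpeas: 700.0 g

Scaling factor: 35/30 = 7/6.
heavy cream: 12 tbsp × 7/6 = 14.0 tbsp
couscous: 40 g × 7/6 ÷ 28.35 g/oz ≈ 1.6 oz
white rice: (3 cup + 4 tbsp = 3.25 cup) × 7/6 × 185 g/cup ≈ 701.5 g
dried chickpeas: 3 cup × 7/6 × 200 g/cup = 700.0 g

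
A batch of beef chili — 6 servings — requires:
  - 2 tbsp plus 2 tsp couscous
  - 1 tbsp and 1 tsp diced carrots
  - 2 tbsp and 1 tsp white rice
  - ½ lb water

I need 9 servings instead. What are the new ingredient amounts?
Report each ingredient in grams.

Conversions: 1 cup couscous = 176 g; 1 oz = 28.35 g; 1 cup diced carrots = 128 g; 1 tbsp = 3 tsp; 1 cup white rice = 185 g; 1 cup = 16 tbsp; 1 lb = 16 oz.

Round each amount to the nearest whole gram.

Scaling factor: 9/6 = 3/2 = 1.5.
couscous: (2 tbsp + 2 tsp = 8/3 tbsp) × 3/2 ÷ 16 tbsp/cup × 176 g/cup = 44 g
diced carrots: (1 tbsp + 1 tsp = 4/3 tbsp) × 3/2 ÷ 16 tbsp/cup × 128 g/cup = 16 g
white rice: (2 tbsp + 1 tsp = 7/3 tbsp) × 3/2 ÷ 16 tbsp/cup × 185 g/cup ≈ 40 g
water: 0.5 lb × 3/2 × 16 oz/lb × 28.35 g/oz ≈ 340 g

couscous: 44 g; diced carrots: 16 g; white rice: 40 g; water: 340 g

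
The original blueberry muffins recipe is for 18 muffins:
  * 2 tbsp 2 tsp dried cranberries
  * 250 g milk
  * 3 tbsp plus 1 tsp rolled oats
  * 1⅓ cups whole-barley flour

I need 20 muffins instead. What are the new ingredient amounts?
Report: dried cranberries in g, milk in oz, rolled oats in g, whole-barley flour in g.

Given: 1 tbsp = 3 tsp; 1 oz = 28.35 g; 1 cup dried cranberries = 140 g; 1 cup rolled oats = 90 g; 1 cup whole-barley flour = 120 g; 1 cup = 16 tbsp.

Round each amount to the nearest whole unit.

dried cranberries: 26 g; milk: 10 oz; rolled oats: 21 g; whole-barley flour: 178 g

Scaling factor: 20/18 = 10/9.
dried cranberries: (2 tbsp + 2 tsp = 8/3 tbsp) × 10/9 ÷ 16 tbsp/cup × 140 g/cup ≈ 26 g
milk: 250 g × 10/9 ÷ 28.35 g/oz ≈ 10 oz
rolled oats: (3 tbsp + 1 tsp = 10/3 tbsp) × 10/9 ÷ 16 tbsp/cup × 90 g/cup ≈ 21 g
whole-barley flour: 4/3 cup × 10/9 × 120 g/cup ≈ 178 g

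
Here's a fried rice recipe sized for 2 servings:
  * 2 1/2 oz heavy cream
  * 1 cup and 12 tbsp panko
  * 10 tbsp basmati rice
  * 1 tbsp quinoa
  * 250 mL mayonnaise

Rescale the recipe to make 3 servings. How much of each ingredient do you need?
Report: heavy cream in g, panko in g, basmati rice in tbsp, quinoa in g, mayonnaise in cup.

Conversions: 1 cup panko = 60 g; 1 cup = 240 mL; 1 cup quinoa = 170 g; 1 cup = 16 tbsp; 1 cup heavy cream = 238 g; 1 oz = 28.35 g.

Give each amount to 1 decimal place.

Scaling factor: 3/2 = 1.5.
heavy cream: 2.5 oz × 3/2 × 28.35 g/oz ≈ 106.3 g
panko: (1 cup + 12 tbsp = 1.75 cup) × 3/2 × 60 g/cup = 157.5 g
basmati rice: 10 tbsp × 3/2 = 15.0 tbsp
quinoa: 1 tbsp × 3/2 ÷ 16 tbsp/cup × 170 g/cup ≈ 15.9 g
mayonnaise: 250 mL × 3/2 ÷ 240 mL/cup ≈ 1.6 cup

heavy cream: 106.3 g; panko: 157.5 g; basmati rice: 15.0 tbsp; quinoa: 15.9 g; mayonnaise: 1.6 cup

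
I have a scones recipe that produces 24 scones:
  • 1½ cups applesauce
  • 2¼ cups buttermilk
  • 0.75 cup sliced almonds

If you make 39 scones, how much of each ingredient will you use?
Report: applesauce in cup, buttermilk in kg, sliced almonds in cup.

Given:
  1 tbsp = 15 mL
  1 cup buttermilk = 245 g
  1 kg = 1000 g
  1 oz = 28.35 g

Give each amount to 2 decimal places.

applesauce: 2.44 cup; buttermilk: 0.90 kg; sliced almonds: 1.22 cup

Scaling factor: 39/24 = 13/8 = 1.625.
applesauce: 1.5 cup × 13/8 ≈ 2.44 cup
buttermilk: 2.25 cup × 13/8 × 245 g/cup ÷ 1000 g/kg ≈ 0.90 kg
sliced almonds: 0.75 cup × 13/8 ≈ 1.22 cup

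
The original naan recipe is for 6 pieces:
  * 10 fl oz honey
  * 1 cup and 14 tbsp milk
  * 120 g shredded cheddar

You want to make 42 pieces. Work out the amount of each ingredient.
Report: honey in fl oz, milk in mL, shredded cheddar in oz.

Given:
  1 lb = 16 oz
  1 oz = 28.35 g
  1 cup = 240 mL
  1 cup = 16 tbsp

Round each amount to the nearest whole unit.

honey: 70 fl oz; milk: 3150 mL; shredded cheddar: 30 oz

Scaling factor: 42/6 = 7.
honey: 10 fl oz × 7 = 70 fl oz
milk: (1 cup + 14 tbsp = 1.875 cup) × 7 × 240 mL/cup = 3150 mL
shredded cheddar: 120 g × 7 ÷ 28.35 g/oz ≈ 30 oz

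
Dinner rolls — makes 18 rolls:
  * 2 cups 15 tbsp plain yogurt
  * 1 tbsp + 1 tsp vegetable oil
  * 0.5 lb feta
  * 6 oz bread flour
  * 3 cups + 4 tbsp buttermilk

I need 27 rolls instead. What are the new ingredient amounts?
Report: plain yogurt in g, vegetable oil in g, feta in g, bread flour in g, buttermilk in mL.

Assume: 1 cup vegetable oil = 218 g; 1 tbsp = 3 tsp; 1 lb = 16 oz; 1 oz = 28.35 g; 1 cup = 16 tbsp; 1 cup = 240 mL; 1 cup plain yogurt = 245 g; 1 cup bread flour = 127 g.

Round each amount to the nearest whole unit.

plain yogurt: 1080 g; vegetable oil: 27 g; feta: 340 g; bread flour: 255 g; buttermilk: 1170 mL

Scaling factor: 27/18 = 3/2 = 1.5.
plain yogurt: (2 cup + 15 tbsp = 2.9375 cup) × 3/2 × 245 g/cup ≈ 1080 g
vegetable oil: (1 tbsp + 1 tsp = 4/3 tbsp) × 3/2 ÷ 16 tbsp/cup × 218 g/cup ≈ 27 g
feta: 0.5 lb × 3/2 × 16 oz/lb × 28.35 g/oz ≈ 340 g
bread flour: 6 oz × 3/2 × 28.35 g/oz ≈ 255 g
buttermilk: (3 cup + 4 tbsp = 3.25 cup) × 3/2 × 240 mL/cup = 1170 mL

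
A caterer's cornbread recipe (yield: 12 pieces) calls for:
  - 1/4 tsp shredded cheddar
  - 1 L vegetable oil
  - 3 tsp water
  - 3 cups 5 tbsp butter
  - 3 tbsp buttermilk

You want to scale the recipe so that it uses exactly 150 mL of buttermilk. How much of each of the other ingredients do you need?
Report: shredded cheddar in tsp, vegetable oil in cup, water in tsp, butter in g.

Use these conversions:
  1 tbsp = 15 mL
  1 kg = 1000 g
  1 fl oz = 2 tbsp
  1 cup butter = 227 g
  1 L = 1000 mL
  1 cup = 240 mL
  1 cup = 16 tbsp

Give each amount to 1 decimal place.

The original recipe has 45 mL of buttermilk, so the scaling factor is 150 ÷ 45 = 10/3.
shredded cheddar: 0.25 tsp × 10/3 ≈ 0.8 tsp
vegetable oil: 1 L × 10/3 × 1000 mL/L ÷ 240 mL/cup ≈ 13.9 cup
water: 3 tsp × 10/3 = 10.0 tsp
butter: (3 cup + 5 tbsp = 3.3125 cup) × 10/3 × 227 g/cup ≈ 2506.5 g

shredded cheddar: 0.8 tsp; vegetable oil: 13.9 cup; water: 10.0 tsp; butter: 2506.5 g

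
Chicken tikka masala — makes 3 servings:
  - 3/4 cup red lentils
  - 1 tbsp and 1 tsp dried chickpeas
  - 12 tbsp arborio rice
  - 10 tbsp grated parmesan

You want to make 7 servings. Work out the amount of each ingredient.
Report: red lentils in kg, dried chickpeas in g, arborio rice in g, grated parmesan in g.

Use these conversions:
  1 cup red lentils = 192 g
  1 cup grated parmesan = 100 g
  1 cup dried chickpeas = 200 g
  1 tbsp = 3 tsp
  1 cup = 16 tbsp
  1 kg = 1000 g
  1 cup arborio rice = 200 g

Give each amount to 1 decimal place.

Scaling factor: 7/3.
red lentils: 0.75 cup × 7/3 × 192 g/cup ÷ 1000 g/kg ≈ 0.3 kg
dried chickpeas: (1 tbsp + 1 tsp = 4/3 tbsp) × 7/3 ÷ 16 tbsp/cup × 200 g/cup ≈ 38.9 g
arborio rice: 12 tbsp × 7/3 ÷ 16 tbsp/cup × 200 g/cup = 350.0 g
grated parmesan: 10 tbsp × 7/3 ÷ 16 tbsp/cup × 100 g/cup ≈ 145.8 g

red lentils: 0.3 kg; dried chickpeas: 38.9 g; arborio rice: 350.0 g; grated parmesan: 145.8 g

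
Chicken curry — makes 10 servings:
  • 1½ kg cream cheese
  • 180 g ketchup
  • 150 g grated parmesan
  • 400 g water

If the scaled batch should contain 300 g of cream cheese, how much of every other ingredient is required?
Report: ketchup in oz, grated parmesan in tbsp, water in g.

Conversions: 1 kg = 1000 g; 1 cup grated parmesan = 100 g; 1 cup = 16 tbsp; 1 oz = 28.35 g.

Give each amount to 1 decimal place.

ketchup: 1.3 oz; grated parmesan: 4.8 tbsp; water: 80.0 g

The original recipe has 1500 g of cream cheese, so the scaling factor is 300 ÷ 1500 = 1/5 = 0.2.
ketchup: 180 g × 1/5 ÷ 28.35 g/oz ≈ 1.3 oz
grated parmesan: 150 g × 1/5 ÷ 100 g/cup × 16 tbsp/cup = 4.8 tbsp
water: 400 g × 1/5 = 80.0 g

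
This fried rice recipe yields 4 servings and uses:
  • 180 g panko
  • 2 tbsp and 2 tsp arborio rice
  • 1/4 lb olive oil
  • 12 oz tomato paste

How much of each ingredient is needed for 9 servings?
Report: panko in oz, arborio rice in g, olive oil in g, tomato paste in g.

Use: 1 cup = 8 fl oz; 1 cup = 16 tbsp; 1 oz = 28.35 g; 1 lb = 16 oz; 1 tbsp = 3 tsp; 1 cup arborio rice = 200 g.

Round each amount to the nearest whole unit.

Scaling factor: 9/4 = 2.25.
panko: 180 g × 9/4 ÷ 28.35 g/oz ≈ 14 oz
arborio rice: (2 tbsp + 2 tsp = 8/3 tbsp) × 9/4 ÷ 16 tbsp/cup × 200 g/cup = 75 g
olive oil: 0.25 lb × 9/4 × 16 oz/lb × 28.35 g/oz ≈ 255 g
tomato paste: 12 oz × 9/4 × 28.35 g/oz ≈ 765 g

panko: 14 oz; arborio rice: 75 g; olive oil: 255 g; tomato paste: 765 g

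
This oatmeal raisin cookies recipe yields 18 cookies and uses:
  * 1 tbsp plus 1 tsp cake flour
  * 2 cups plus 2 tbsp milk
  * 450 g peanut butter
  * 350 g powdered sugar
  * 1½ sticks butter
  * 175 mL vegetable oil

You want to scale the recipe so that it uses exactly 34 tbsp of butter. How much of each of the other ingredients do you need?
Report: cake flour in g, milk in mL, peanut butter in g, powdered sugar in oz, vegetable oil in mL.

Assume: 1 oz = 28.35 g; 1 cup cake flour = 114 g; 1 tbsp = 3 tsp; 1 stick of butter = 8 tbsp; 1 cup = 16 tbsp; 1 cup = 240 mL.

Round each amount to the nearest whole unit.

cake flour: 27 g; milk: 1445 mL; peanut butter: 1275 g; powdered sugar: 35 oz; vegetable oil: 496 mL

The original recipe has 12 tbsp of butter, so the scaling factor is 34 ÷ 12 = 17/6.
cake flour: (1 tbsp + 1 tsp = 4/3 tbsp) × 17/6 ÷ 16 tbsp/cup × 114 g/cup ≈ 27 g
milk: (2 cup + 2 tbsp = 2.125 cup) × 17/6 × 240 mL/cup = 1445 mL
peanut butter: 450 g × 17/6 = 1275 g
powdered sugar: 350 g × 17/6 ÷ 28.35 g/oz ≈ 35 oz
vegetable oil: 175 mL × 17/6 ≈ 496 mL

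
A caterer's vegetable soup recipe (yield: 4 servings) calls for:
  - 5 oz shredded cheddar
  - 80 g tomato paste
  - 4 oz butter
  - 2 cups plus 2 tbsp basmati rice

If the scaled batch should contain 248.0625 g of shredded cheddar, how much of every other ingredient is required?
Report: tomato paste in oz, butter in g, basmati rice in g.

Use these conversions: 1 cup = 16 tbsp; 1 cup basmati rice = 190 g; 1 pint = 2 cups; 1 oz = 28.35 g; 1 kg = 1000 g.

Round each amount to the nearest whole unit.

tomato paste: 5 oz; butter: 198 g; basmati rice: 707 g

The original recipe has 141.75 g of shredded cheddar, so the scaling factor is 248.0625 ÷ 141.75 = 7/4 = 1.75.
tomato paste: 80 g × 7/4 ÷ 28.35 g/oz ≈ 5 oz
butter: 4 oz × 7/4 × 28.35 g/oz ≈ 198 g
basmati rice: (2 cup + 2 tbsp = 2.125 cup) × 7/4 × 190 g/cup ≈ 707 g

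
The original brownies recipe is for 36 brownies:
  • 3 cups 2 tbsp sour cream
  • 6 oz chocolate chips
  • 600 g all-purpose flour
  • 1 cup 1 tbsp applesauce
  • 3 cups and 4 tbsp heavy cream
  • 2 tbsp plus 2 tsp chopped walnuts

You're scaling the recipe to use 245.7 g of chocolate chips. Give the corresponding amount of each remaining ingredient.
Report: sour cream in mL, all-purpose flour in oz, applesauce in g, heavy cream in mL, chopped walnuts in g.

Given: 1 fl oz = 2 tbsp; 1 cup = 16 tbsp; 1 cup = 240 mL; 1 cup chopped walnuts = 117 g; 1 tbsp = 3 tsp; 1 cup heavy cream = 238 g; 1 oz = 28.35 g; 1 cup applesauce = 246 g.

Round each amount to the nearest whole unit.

The original recipe has 170.1 g of chocolate chips, so the scaling factor is 245.7 ÷ 170.1 = 13/9.
sour cream: (3 cup + 2 tbsp = 3.125 cup) × 13/9 × 240 mL/cup ≈ 1083 mL
all-purpose flour: 600 g × 13/9 ÷ 28.35 g/oz ≈ 31 oz
applesauce: (1 cup + 1 tbsp = 1.0625 cup) × 13/9 × 246 g/cup ≈ 378 g
heavy cream: (3 cup + 4 tbsp = 3.25 cup) × 13/9 × 240 mL/cup ≈ 1127 mL
chopped walnuts: (2 tbsp + 2 tsp = 8/3 tbsp) × 13/9 ÷ 16 tbsp/cup × 117 g/cup ≈ 28 g

sour cream: 1083 mL; all-purpose flour: 31 oz; applesauce: 378 g; heavy cream: 1127 mL; chopped walnuts: 28 g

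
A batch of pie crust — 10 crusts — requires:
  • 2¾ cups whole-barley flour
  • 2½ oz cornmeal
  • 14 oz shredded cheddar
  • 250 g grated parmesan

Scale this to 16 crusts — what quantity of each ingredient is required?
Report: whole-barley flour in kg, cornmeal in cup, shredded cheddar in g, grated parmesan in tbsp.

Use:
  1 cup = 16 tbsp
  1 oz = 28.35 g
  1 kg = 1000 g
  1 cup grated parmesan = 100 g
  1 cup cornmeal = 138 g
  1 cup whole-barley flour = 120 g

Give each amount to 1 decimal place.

whole-barley flour: 0.5 kg; cornmeal: 0.8 cup; shredded cheddar: 635.0 g; grated parmesan: 64.0 tbsp

Scaling factor: 16/10 = 8/5 = 1.6.
whole-barley flour: 2.75 cup × 8/5 × 120 g/cup ÷ 1000 g/kg ≈ 0.5 kg
cornmeal: 2.5 oz × 8/5 × 28.35 g/oz ÷ 138 g/cup ≈ 0.8 cup
shredded cheddar: 14 oz × 8/5 × 28.35 g/oz ≈ 635.0 g
grated parmesan: 250 g × 8/5 ÷ 100 g/cup × 16 tbsp/cup = 64.0 tbsp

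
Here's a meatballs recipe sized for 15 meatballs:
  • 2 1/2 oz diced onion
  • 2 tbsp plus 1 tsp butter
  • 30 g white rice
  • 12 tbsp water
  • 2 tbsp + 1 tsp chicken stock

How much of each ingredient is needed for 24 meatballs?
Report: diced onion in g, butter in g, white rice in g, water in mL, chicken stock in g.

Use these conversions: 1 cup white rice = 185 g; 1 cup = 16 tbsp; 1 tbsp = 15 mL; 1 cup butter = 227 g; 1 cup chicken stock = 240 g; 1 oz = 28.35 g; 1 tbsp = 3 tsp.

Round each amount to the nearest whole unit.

diced onion: 113 g; butter: 53 g; white rice: 48 g; water: 288 mL; chicken stock: 56 g

Scaling factor: 24/15 = 8/5 = 1.6.
diced onion: 2.5 oz × 8/5 × 28.35 g/oz ≈ 113 g
butter: (2 tbsp + 1 tsp = 7/3 tbsp) × 8/5 ÷ 16 tbsp/cup × 227 g/cup ≈ 53 g
white rice: 30 g × 8/5 = 48 g
water: 12 tbsp × 8/5 × 15 mL/tbsp = 288 mL
chicken stock: (2 tbsp + 1 tsp = 7/3 tbsp) × 8/5 ÷ 16 tbsp/cup × 240 g/cup = 56 g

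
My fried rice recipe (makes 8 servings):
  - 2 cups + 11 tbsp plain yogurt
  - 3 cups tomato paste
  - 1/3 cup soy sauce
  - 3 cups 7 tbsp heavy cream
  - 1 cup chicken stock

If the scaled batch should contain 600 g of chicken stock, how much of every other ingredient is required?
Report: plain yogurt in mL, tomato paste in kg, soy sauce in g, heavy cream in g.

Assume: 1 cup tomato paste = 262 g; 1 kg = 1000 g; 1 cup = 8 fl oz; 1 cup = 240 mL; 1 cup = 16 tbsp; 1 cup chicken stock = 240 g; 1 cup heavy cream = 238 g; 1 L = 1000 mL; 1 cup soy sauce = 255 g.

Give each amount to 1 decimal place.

The original recipe has 240 g of chicken stock, so the scaling factor is 600 ÷ 240 = 5/2 = 2.5.
plain yogurt: (2 cup + 11 tbsp = 2.6875 cup) × 5/2 × 240 mL/cup = 1612.5 mL
tomato paste: 3 cup × 5/2 × 262 g/cup ÷ 1000 g/kg ≈ 2.0 kg
soy sauce: 1/3 cup × 5/2 × 255 g/cup = 212.5 g
heavy cream: (3 cup + 7 tbsp = 3.4375 cup) × 5/2 × 238 g/cup ≈ 2045.3 g

plain yogurt: 1612.5 mL; tomato paste: 2.0 kg; soy sauce: 212.5 g; heavy cream: 2045.3 g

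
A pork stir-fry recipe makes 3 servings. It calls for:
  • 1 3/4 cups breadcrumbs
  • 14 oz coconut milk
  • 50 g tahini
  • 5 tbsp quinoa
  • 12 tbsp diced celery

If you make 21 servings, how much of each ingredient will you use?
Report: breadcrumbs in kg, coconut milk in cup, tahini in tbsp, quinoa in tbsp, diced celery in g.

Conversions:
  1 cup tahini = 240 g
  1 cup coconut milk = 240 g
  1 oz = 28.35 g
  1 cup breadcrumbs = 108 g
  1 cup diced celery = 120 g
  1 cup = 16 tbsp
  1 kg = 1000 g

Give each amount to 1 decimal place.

breadcrumbs: 1.3 kg; coconut milk: 11.6 cup; tahini: 23.3 tbsp; quinoa: 35.0 tbsp; diced celery: 630.0 g

Scaling factor: 21/3 = 7.
breadcrumbs: 1.75 cup × 7 × 108 g/cup ÷ 1000 g/kg ≈ 1.3 kg
coconut milk: 14 oz × 7 × 28.35 g/oz ÷ 240 g/cup ≈ 11.6 cup
tahini: 50 g × 7 ÷ 240 g/cup × 16 tbsp/cup ≈ 23.3 tbsp
quinoa: 5 tbsp × 7 = 35.0 tbsp
diced celery: 12 tbsp × 7 ÷ 16 tbsp/cup × 120 g/cup = 630.0 g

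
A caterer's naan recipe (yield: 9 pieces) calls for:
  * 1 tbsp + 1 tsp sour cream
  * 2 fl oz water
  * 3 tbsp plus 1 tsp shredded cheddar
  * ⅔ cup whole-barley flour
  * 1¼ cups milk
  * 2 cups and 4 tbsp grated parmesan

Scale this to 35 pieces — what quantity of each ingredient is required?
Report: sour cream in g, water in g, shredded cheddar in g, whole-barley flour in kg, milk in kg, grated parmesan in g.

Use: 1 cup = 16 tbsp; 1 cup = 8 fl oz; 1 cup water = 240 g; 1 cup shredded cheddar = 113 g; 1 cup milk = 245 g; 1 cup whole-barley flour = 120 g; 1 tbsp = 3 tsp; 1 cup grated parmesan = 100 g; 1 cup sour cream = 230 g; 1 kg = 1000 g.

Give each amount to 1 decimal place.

sour cream: 74.5 g; water: 233.3 g; shredded cheddar: 91.6 g; whole-barley flour: 0.3 kg; milk: 1.2 kg; grated parmesan: 875.0 g

Scaling factor: 35/9.
sour cream: (1 tbsp + 1 tsp = 4/3 tbsp) × 35/9 ÷ 16 tbsp/cup × 230 g/cup ≈ 74.5 g
water: 2 fl oz × 35/9 ÷ 8 fl oz/cup × 240 g/cup ≈ 233.3 g
shredded cheddar: (3 tbsp + 1 tsp = 10/3 tbsp) × 35/9 ÷ 16 tbsp/cup × 113 g/cup ≈ 91.6 g
whole-barley flour: 2/3 cup × 35/9 × 120 g/cup ÷ 1000 g/kg ≈ 0.3 kg
milk: 1.25 cup × 35/9 × 245 g/cup ÷ 1000 g/kg ≈ 1.2 kg
grated parmesan: (2 cup + 4 tbsp = 2.25 cup) × 35/9 × 100 g/cup = 875.0 g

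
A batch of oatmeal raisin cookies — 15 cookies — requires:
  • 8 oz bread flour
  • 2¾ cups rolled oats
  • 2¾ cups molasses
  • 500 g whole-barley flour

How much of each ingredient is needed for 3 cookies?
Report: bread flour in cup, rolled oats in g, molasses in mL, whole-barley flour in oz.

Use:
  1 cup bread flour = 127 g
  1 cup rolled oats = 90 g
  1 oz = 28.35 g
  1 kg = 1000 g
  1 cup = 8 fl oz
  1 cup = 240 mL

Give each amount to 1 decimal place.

bread flour: 0.4 cup; rolled oats: 49.5 g; molasses: 132.0 mL; whole-barley flour: 3.5 oz

Scaling factor: 3/15 = 1/5 = 0.2.
bread flour: 8 oz × 1/5 × 28.35 g/oz ÷ 127 g/cup ≈ 0.4 cup
rolled oats: 2.75 cup × 1/5 × 90 g/cup = 49.5 g
molasses: 2.75 cup × 1/5 × 240 mL/cup = 132.0 mL
whole-barley flour: 500 g × 1/5 ÷ 28.35 g/oz ≈ 3.5 oz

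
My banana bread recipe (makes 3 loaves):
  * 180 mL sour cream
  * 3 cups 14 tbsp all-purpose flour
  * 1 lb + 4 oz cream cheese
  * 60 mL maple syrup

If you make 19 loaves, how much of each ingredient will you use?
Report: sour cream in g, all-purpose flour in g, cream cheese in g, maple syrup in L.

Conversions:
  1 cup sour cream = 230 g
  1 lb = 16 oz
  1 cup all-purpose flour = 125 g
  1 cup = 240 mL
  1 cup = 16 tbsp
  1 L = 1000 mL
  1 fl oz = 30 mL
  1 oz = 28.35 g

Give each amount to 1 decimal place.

sour cream: 1092.5 g; all-purpose flour: 3067.7 g; cream cheese: 3591.0 g; maple syrup: 0.4 L

Scaling factor: 19/3.
sour cream: 180 mL × 19/3 ÷ 240 mL/cup × 230 g/cup = 1092.5 g
all-purpose flour: (3 cup + 14 tbsp = 3.875 cup) × 19/3 × 125 g/cup ≈ 3067.7 g
cream cheese: (1 lb + 4 oz = 1.25 lb) × 19/3 × 16 oz/lb × 28.35 g/oz = 3591.0 g
maple syrup: 60 mL × 19/3 ÷ 1000 mL/L ≈ 0.4 L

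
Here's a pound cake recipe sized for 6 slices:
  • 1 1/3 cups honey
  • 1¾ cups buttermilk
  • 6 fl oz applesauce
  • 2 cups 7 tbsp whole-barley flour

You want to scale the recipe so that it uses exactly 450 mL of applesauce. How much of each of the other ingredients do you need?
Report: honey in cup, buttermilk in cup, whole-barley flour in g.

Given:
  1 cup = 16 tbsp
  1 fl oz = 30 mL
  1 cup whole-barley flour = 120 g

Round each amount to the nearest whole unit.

The original recipe has 180 mL of applesauce, so the scaling factor is 450 ÷ 180 = 5/2 = 2.5.
honey: 4/3 cup × 5/2 ≈ 3 cup
buttermilk: 1.75 cup × 5/2 ≈ 4 cup
whole-barley flour: (2 cup + 7 tbsp = 2.4375 cup) × 5/2 × 120 g/cup ≈ 731 g

honey: 3 cup; buttermilk: 4 cup; whole-barley flour: 731 g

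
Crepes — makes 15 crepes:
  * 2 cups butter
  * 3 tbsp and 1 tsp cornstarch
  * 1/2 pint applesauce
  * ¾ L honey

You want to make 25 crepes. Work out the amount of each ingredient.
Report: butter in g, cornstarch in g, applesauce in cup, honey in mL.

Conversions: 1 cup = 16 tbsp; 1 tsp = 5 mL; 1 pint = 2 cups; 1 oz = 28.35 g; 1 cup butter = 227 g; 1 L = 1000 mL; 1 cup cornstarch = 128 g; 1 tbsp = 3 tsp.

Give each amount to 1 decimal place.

Scaling factor: 25/15 = 5/3.
butter: 2 cup × 5/3 × 227 g/cup ≈ 756.7 g
cornstarch: (3 tbsp + 1 tsp = 10/3 tbsp) × 5/3 ÷ 16 tbsp/cup × 128 g/cup ≈ 44.4 g
applesauce: 0.5 pint × 5/3 × 2 cup/pint ≈ 1.7 cup
honey: 0.75 L × 5/3 × 1000 mL/L = 1250.0 mL

butter: 756.7 g; cornstarch: 44.4 g; applesauce: 1.7 cup; honey: 1250.0 mL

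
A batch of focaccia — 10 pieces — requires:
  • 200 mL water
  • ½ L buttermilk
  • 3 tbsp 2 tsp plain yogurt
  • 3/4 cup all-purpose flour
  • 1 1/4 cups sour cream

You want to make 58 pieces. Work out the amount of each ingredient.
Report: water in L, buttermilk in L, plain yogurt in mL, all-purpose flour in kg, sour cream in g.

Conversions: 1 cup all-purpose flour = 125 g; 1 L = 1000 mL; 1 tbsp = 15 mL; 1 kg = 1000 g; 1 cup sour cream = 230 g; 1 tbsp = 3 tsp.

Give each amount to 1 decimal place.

Scaling factor: 58/10 = 29/5 = 5.8.
water: 200 mL × 29/5 ÷ 1000 mL/L ≈ 1.2 L
buttermilk: 0.5 L × 29/5 = 2.9 L
plain yogurt: (3 tbsp + 2 tsp = 11/3 tbsp) × 29/5 × 15 mL/tbsp = 319.0 mL
all-purpose flour: 0.75 cup × 29/5 × 125 g/cup ÷ 1000 g/kg ≈ 0.5 kg
sour cream: 1.25 cup × 29/5 × 230 g/cup = 1667.5 g

water: 1.2 L; buttermilk: 2.9 L; plain yogurt: 319.0 mL; all-purpose flour: 0.5 kg; sour cream: 1667.5 g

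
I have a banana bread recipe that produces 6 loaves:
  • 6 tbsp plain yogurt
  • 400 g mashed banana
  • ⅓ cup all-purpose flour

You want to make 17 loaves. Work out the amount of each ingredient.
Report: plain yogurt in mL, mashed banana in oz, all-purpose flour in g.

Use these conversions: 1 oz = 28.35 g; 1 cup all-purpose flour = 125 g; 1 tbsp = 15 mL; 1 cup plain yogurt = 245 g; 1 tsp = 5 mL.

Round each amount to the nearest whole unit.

plain yogurt: 255 mL; mashed banana: 40 oz; all-purpose flour: 118 g

Scaling factor: 17/6.
plain yogurt: 6 tbsp × 17/6 × 15 mL/tbsp = 255 mL
mashed banana: 400 g × 17/6 ÷ 28.35 g/oz ≈ 40 oz
all-purpose flour: 1/3 cup × 17/6 × 125 g/cup ≈ 118 g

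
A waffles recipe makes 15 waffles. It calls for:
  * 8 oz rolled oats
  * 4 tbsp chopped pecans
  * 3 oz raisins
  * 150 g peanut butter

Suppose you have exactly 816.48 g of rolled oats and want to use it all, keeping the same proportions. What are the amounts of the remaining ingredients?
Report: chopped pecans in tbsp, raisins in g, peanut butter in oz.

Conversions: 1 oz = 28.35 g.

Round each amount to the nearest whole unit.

The original recipe has 226.8 g of rolled oats, so the scaling factor is 816.48 ÷ 226.8 = 18/5 = 3.6.
chopped pecans: 4 tbsp × 18/5 ≈ 14 tbsp
raisins: 3 oz × 18/5 × 28.35 g/oz ≈ 306 g
peanut butter: 150 g × 18/5 ÷ 28.35 g/oz ≈ 19 oz

chopped pecans: 14 tbsp; raisins: 306 g; peanut butter: 19 oz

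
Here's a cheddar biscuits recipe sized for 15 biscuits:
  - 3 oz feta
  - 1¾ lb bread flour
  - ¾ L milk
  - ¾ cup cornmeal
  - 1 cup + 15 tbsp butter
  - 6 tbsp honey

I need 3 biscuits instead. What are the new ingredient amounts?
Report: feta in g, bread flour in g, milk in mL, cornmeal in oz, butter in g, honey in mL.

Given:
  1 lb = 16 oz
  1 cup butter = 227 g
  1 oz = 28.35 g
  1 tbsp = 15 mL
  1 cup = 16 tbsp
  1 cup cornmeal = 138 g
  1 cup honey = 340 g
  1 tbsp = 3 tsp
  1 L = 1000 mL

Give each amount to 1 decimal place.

feta: 17.0 g; bread flour: 158.8 g; milk: 150.0 mL; cornmeal: 0.7 oz; butter: 88.0 g; honey: 18.0 mL

Scaling factor: 3/15 = 1/5 = 0.2.
feta: 3 oz × 1/5 × 28.35 g/oz ≈ 17.0 g
bread flour: 1.75 lb × 1/5 × 16 oz/lb × 28.35 g/oz ≈ 158.8 g
milk: 0.75 L × 1/5 × 1000 mL/L = 150.0 mL
cornmeal: 0.75 cup × 1/5 × 138 g/cup ÷ 28.35 g/oz ≈ 0.7 oz
butter: (1 cup + 15 tbsp = 1.9375 cup) × 1/5 × 227 g/cup ≈ 88.0 g
honey: 6 tbsp × 1/5 × 15 mL/tbsp = 18.0 mL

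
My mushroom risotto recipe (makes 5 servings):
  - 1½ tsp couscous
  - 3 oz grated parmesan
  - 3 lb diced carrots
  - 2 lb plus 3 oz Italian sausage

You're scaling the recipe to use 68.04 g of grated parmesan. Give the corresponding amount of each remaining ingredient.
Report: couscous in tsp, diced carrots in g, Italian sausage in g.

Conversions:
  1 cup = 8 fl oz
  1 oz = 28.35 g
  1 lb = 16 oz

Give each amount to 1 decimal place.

couscous: 1.2 tsp; diced carrots: 1088.6 g; Italian sausage: 793.8 g

The original recipe has 85.05 g of grated parmesan, so the scaling factor is 68.04 ÷ 85.05 = 4/5 = 0.8.
couscous: 1.5 tsp × 4/5 = 1.2 tsp
diced carrots: 3 lb × 4/5 × 16 oz/lb × 28.35 g/oz ≈ 1088.6 g
Italian sausage: (2 lb + 3 oz = 2.1875 lb) × 4/5 × 16 oz/lb × 28.35 g/oz = 793.8 g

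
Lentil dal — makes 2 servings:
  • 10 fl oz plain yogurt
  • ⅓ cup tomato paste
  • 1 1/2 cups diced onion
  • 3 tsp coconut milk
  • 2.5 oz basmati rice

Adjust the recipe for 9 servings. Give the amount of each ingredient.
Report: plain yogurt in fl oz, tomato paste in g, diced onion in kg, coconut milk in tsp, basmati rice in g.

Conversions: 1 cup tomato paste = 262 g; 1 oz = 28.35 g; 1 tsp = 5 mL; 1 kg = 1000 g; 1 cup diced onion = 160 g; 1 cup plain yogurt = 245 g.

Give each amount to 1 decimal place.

plain yogurt: 45.0 fl oz; tomato paste: 393.0 g; diced onion: 1.1 kg; coconut milk: 13.5 tsp; basmati rice: 318.9 g

Scaling factor: 9/2 = 4.5.
plain yogurt: 10 fl oz × 9/2 = 45.0 fl oz
tomato paste: 1/3 cup × 9/2 × 262 g/cup = 393.0 g
diced onion: 1.5 cup × 9/2 × 160 g/cup ÷ 1000 g/kg ≈ 1.1 kg
coconut milk: 3 tsp × 9/2 = 13.5 tsp
basmati rice: 2.5 oz × 9/2 × 28.35 g/oz ≈ 318.9 g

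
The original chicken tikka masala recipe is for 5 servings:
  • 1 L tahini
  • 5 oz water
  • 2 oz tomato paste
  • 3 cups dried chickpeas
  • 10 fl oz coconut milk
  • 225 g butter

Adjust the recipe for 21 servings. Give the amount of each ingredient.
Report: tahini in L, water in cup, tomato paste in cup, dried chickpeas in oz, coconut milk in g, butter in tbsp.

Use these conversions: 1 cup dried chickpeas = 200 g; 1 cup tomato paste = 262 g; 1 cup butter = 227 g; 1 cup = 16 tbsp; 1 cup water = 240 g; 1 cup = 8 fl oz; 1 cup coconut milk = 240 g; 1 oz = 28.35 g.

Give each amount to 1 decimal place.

tahini: 4.2 L; water: 2.5 cup; tomato paste: 0.9 cup; dried chickpeas: 88.9 oz; coconut milk: 1260.0 g; butter: 66.6 tbsp

Scaling factor: 21/5 = 4.2.
tahini: 1 L × 21/5 = 4.2 L
water: 5 oz × 21/5 × 28.35 g/oz ÷ 240 g/cup ≈ 2.5 cup
tomato paste: 2 oz × 21/5 × 28.35 g/oz ÷ 262 g/cup ≈ 0.9 cup
dried chickpeas: 3 cup × 21/5 × 200 g/cup ÷ 28.35 g/oz ≈ 88.9 oz
coconut milk: 10 fl oz × 21/5 ÷ 8 fl oz/cup × 240 g/cup = 1260.0 g
butter: 225 g × 21/5 ÷ 227 g/cup × 16 tbsp/cup ≈ 66.6 tbsp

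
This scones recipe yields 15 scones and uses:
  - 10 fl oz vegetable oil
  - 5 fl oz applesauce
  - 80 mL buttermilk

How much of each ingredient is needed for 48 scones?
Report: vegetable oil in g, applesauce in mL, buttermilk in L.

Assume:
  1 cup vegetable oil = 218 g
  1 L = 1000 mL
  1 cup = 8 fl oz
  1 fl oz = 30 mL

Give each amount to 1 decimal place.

Scaling factor: 48/15 = 16/5 = 3.2.
vegetable oil: 10 fl oz × 16/5 ÷ 8 fl oz/cup × 218 g/cup = 872.0 g
applesauce: 5 fl oz × 16/5 × 30 mL/fl oz = 480.0 mL
buttermilk: 80 mL × 16/5 ÷ 1000 mL/L ≈ 0.3 L

vegetable oil: 872.0 g; applesauce: 480.0 mL; buttermilk: 0.3 L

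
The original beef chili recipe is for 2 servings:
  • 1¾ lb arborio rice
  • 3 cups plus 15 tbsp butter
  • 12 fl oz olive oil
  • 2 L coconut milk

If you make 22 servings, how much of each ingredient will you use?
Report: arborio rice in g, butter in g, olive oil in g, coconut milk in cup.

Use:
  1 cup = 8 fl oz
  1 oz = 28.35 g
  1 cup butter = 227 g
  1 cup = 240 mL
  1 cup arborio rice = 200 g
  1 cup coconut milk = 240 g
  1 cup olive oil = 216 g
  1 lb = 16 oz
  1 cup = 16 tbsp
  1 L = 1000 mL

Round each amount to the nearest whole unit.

arborio rice: 8732 g; butter: 9832 g; olive oil: 3564 g; coconut milk: 92 cup

Scaling factor: 22/2 = 11.
arborio rice: 1.75 lb × 11 × 16 oz/lb × 28.35 g/oz ≈ 8732 g
butter: (3 cup + 15 tbsp = 3.9375 cup) × 11 × 227 g/cup ≈ 9832 g
olive oil: 12 fl oz × 11 ÷ 8 fl oz/cup × 216 g/cup = 3564 g
coconut milk: 2 L × 11 × 1000 mL/L ÷ 240 mL/cup ≈ 92 cup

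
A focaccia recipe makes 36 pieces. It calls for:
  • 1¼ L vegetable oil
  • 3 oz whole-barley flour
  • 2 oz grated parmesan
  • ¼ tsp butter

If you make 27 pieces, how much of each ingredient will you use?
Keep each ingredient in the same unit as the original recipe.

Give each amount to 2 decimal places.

Scaling factor: 27/36 = 3/4 = 0.75.
vegetable oil: 1.25 L × 3/4 ≈ 0.94 L
whole-barley flour: 3 oz × 3/4 = 2.25 oz
grated parmesan: 2 oz × 3/4 = 1.50 oz
butter: 0.25 tsp × 3/4 ≈ 0.19 tsp

vegetable oil: 0.94 L; whole-barley flour: 2.25 oz; grated parmesan: 1.50 oz; butter: 0.19 tsp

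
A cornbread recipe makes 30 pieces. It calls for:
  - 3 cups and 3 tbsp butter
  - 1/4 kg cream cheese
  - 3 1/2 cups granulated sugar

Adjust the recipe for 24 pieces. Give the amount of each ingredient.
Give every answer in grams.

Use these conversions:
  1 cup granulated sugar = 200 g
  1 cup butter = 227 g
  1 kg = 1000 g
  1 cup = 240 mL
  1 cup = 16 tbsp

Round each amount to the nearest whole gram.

Scaling factor: 24/30 = 4/5 = 0.8.
butter: (3 cup + 3 tbsp = 3.1875 cup) × 4/5 × 227 g/cup ≈ 579 g
cream cheese: 0.25 kg × 4/5 × 1000 g/kg = 200 g
granulated sugar: 3.5 cup × 4/5 × 200 g/cup = 560 g

butter: 579 g; cream cheese: 200 g; granulated sugar: 560 g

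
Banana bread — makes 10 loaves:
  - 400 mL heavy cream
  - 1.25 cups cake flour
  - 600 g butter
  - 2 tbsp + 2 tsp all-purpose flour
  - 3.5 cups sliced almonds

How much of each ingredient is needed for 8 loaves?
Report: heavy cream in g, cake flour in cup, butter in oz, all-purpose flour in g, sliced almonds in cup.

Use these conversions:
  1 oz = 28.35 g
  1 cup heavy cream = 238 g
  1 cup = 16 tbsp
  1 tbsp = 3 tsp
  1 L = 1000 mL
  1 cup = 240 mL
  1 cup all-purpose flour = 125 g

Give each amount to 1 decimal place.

heavy cream: 317.3 g; cake flour: 1.0 cup; butter: 16.9 oz; all-purpose flour: 16.7 g; sliced almonds: 2.8 cup

Scaling factor: 8/10 = 4/5 = 0.8.
heavy cream: 400 mL × 4/5 ÷ 240 mL/cup × 238 g/cup ≈ 317.3 g
cake flour: 1.25 cup × 4/5 = 1.0 cup
butter: 600 g × 4/5 ÷ 28.35 g/oz ≈ 16.9 oz
all-purpose flour: (2 tbsp + 2 tsp = 8/3 tbsp) × 4/5 ÷ 16 tbsp/cup × 125 g/cup ≈ 16.7 g
sliced almonds: 3.5 cup × 4/5 = 2.8 cup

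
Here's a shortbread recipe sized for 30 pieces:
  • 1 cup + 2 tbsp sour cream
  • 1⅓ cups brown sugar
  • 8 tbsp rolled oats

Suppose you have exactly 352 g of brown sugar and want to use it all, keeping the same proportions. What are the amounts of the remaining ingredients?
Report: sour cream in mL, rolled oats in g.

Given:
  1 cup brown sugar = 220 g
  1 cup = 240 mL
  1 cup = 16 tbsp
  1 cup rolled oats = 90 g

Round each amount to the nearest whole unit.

sour cream: 324 mL; rolled oats: 54 g

The original recipe has 880/3 g of brown sugar, so the scaling factor is 352 ÷ 880/3 = 6/5 = 1.2.
sour cream: (1 cup + 2 tbsp = 1.125 cup) × 6/5 × 240 mL/cup = 324 mL
rolled oats: 8 tbsp × 6/5 ÷ 16 tbsp/cup × 90 g/cup = 54 g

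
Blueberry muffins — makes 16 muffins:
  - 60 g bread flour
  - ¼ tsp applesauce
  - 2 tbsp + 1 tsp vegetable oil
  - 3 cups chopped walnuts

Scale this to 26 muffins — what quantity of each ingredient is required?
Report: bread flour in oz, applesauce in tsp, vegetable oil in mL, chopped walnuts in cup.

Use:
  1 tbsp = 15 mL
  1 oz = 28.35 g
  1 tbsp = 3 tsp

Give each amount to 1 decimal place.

bread flour: 3.4 oz; applesauce: 0.4 tsp; vegetable oil: 56.9 mL; chopped walnuts: 4.9 cup

Scaling factor: 26/16 = 13/8 = 1.625.
bread flour: 60 g × 13/8 ÷ 28.35 g/oz ≈ 3.4 oz
applesauce: 0.25 tsp × 13/8 ≈ 0.4 tsp
vegetable oil: (2 tbsp + 1 tsp = 7/3 tbsp) × 13/8 × 15 mL/tbsp ≈ 56.9 mL
chopped walnuts: 3 cup × 13/8 ≈ 4.9 cup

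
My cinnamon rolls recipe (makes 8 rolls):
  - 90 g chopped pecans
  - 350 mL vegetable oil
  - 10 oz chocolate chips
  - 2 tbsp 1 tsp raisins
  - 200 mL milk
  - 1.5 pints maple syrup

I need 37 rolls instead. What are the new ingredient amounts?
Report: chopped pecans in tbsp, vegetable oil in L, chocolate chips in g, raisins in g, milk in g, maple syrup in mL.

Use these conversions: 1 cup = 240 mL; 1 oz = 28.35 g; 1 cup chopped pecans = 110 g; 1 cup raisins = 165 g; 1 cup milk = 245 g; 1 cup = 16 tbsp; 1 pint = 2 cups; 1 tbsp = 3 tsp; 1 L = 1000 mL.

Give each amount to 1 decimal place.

Scaling factor: 37/8 = 4.625.
chopped pecans: 90 g × 37/8 ÷ 110 g/cup × 16 tbsp/cup ≈ 60.5 tbsp
vegetable oil: 350 mL × 37/8 ÷ 1000 mL/L ≈ 1.6 L
chocolate chips: 10 oz × 37/8 × 28.35 g/oz ≈ 1311.2 g
raisins: (2 tbsp + 1 tsp = 7/3 tbsp) × 37/8 ÷ 16 tbsp/cup × 165 g/cup ≈ 111.3 g
milk: 200 mL × 37/8 ÷ 240 mL/cup × 245 g/cup ≈ 944.3 g
maple syrup: 1.5 pint × 37/8 × 2 cup/pint × 240 mL/cup = 3330.0 mL

chopped pecans: 60.5 tbsp; vegetable oil: 1.6 L; chocolate chips: 1311.2 g; raisins: 111.3 g; milk: 944.3 g; maple syrup: 3330.0 mL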